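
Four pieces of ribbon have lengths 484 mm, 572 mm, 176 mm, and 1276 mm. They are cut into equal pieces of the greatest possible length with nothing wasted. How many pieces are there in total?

Piece length = gcd(484, 572, 176, 1276).
484 = 2^2 × 11^2
572 = 2^2 × 11 × 13
176 = 2^4 × 11
1276 = 2^2 × 11 × 29
gcd(484, 572, 176, 1276) = 2^2 × 11 = 44.
Total pieces = 484/44 + 572/44 + 176/44 + 1276/44 = 11 + 13 + 4 + 29 = 57.

57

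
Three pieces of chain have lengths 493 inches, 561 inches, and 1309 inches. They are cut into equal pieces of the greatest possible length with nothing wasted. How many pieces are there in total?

139

Piece length = gcd(493, 561, 1309).
493 = 17 × 29
561 = 3 × 11 × 17
1309 = 7 × 11 × 17
gcd(493, 561, 1309) = 17.
Total pieces = 493/17 + 561/17 + 1309/17 = 29 + 33 + 77 = 139.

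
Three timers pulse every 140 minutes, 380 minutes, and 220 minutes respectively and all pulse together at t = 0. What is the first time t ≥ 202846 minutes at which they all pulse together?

Joint pulses occur at multiples of LCM(140, 380, 220).
140 = 2^2 × 5 × 7
380 = 2^2 × 5 × 19
220 = 2^2 × 5 × 11
LCM(140, 380, 220) = 2^2 × 5 × 7 × 11 × 19 = 29260.
Smallest multiple of 29260 that is ≥ 202846: ⌈202846/29260⌉ × 29260 = 7 × 29260 = 204820.

204820 minutes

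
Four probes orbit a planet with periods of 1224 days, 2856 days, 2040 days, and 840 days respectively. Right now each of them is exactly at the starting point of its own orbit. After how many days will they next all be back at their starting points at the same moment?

They coincide at every common multiple of the periods; the first is the LCM.
1224 = 2^3 × 3^2 × 17
2856 = 2^3 × 3 × 7 × 17
2040 = 2^3 × 3 × 5 × 17
840 = 2^3 × 3 × 5 × 7
LCM(1224, 2856, 2040, 840) = 2^3 × 3^2 × 5 × 7 × 17 = 42840.

42840 days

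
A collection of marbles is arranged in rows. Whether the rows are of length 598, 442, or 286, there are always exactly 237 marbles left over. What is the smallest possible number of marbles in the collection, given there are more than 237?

112063

N − 237 must be a common multiple of 598, 442, and 286.
598 = 2 × 13 × 23
442 = 2 × 13 × 17
286 = 2 × 11 × 13
LCM(598, 442, 286) = 2 × 11 × 13 × 17 × 23 = 111826.
Smallest N > 237 is LCM + 237 = 111826 + 237 = 112063.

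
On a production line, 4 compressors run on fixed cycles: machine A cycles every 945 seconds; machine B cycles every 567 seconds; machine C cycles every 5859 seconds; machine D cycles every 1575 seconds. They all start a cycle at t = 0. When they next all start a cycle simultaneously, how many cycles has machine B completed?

They are all back at their starting positions together after one LCM of the periods.
945 = 3^3 × 5 × 7
567 = 3^4 × 7
5859 = 3^3 × 7 × 31
1575 = 3^2 × 5^2 × 7
LCM(945, 567, 5859, 1575) = 3^4 × 5^2 × 7 × 31 = 439425.
Cycles for period 567: 439425 / 567 = 775.

775 cycles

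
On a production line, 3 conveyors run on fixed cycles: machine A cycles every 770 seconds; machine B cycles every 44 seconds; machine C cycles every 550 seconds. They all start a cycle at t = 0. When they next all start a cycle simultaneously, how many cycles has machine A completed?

They are all back at their starting positions together after one LCM of the periods.
770 = 2 × 5 × 7 × 11
44 = 2^2 × 11
550 = 2 × 5^2 × 11
LCM(770, 44, 550) = 2^2 × 5^2 × 7 × 11 = 7700.
Cycles for period 770: 7700 / 770 = 10.

10 cycles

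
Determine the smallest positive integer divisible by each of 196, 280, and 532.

196 = 2^2 × 7^2
280 = 2^3 × 5 × 7
532 = 2^2 × 7 × 19
LCM(196, 280, 532) = 2^3 × 5 × 7^2 × 19 = 37240.

37240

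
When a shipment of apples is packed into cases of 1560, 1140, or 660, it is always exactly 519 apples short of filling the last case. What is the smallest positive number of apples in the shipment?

Being 519 short of a full case of size k means N ≡ −519 (mod k), i.e. N + 519 is a multiple of each size.
1560 = 2^3 × 3 × 5 × 13
1140 = 2^2 × 3 × 5 × 19
660 = 2^2 × 3 × 5 × 11
LCM(1560, 1140, 660) = 2^3 × 3 × 5 × 11 × 13 × 19 = 326040.
Smallest positive N is 326040 − 519 = 325521.

325521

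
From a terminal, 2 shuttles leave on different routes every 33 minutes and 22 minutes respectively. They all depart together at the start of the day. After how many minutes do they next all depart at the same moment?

We need the least common multiple of the intervals.
33 = 3 × 11
22 = 2 × 11
LCM(33, 22) = 2 × 3 × 11 = 66.

66 minutes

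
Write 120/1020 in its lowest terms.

2/17

120 = 2^3 × 3 × 5
1020 = 2^2 × 3 × 5 × 17
gcd(120, 1020) = 2^2 × 3 × 5 = 60.
Divide numerator and denominator by 60: 120/1020 = 2/17.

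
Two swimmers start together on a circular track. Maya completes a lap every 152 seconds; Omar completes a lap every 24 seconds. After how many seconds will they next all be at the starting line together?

456 seconds

They coincide at every common multiple of the periods; the first is the LCM.
152 = 2^3 × 19
24 = 2^3 × 3
LCM(152, 24) = 2^3 × 3 × 19 = 456.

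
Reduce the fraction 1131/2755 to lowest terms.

39/95

1131 = 3 × 13 × 29
2755 = 5 × 19 × 29
gcd(1131, 2755) = 29.
Divide numerator and denominator by 29: 1131/2755 = 39/95.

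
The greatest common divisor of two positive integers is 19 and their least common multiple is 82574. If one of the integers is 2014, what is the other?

779

For two integers, gcd × lcm = product, so the other is (19 × 82574) / 2014 = 1568906 / 2014 = 779.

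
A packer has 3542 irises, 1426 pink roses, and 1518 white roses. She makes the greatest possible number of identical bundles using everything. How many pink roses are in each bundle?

Number of bundles = gcd(3542, 1426, 1518).
3542 = 2 × 7 × 11 × 23
1426 = 2 × 23 × 31
1518 = 2 × 3 × 11 × 23
gcd(3542, 1426, 1518) = 2 × 23 = 46.
pink roses per bundle = 1426 / 46 = 31.

31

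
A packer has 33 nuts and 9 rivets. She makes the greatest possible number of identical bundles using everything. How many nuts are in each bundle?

11

Number of bundles = gcd(33, 9).
33 = 3 × 11
9 = 3^2
gcd(33, 9) = 3.
nuts per bundle = 33 / 3 = 11.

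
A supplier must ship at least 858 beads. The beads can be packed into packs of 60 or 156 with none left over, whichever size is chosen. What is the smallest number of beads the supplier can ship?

1560

The number of beads must be a common multiple of 60 and 156, so a multiple of their LCM.
60 = 2^2 × 3 × 5
156 = 2^2 × 3 × 13
LCM(60, 156) = 2^2 × 3 × 5 × 13 = 780.
Smallest multiple of 780 that is ≥ 858: ⌈858/780⌉ × 780 = 2 × 780 = 1560.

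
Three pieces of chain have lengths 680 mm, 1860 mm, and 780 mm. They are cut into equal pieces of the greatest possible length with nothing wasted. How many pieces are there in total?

166

Piece length = gcd(680, 1860, 780).
680 = 2^3 × 5 × 17
1860 = 2^2 × 3 × 5 × 31
780 = 2^2 × 3 × 5 × 13
gcd(680, 1860, 780) = 2^2 × 5 = 20.
Total pieces = 680/20 + 1860/20 + 780/20 = 34 + 93 + 39 = 166.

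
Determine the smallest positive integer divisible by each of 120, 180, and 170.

120 = 2^3 × 3 × 5
180 = 2^2 × 3^2 × 5
170 = 2 × 5 × 17
LCM(120, 180, 170) = 2^3 × 3^2 × 5 × 17 = 6120.

6120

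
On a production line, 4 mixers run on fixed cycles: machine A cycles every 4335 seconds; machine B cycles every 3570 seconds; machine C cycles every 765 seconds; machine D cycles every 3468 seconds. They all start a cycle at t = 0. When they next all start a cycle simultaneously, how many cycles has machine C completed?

All finish a whole number of cycles simultaneously at t = LCM of the periods.
4335 = 3 × 5 × 17^2
3570 = 2 × 3 × 5 × 7 × 17
765 = 3^2 × 5 × 17
3468 = 2^2 × 3 × 17^2
LCM(4335, 3570, 765, 3468) = 2^2 × 3^2 × 5 × 7 × 17^2 = 364140.
Cycles for period 765: 364140 / 765 = 476.

476 cycles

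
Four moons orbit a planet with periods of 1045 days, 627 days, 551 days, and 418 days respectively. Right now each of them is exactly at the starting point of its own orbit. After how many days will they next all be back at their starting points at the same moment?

181830 days

The first simultaneous occurrence is after LCM of the individual periods.
1045 = 5 × 11 × 19
627 = 3 × 11 × 19
551 = 19 × 29
418 = 2 × 11 × 19
LCM(1045, 627, 551, 418) = 2 × 3 × 5 × 11 × 19 × 29 = 181830.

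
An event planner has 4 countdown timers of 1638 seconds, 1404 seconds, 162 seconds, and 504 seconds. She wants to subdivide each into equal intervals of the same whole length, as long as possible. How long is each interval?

18 seconds

The interval must divide each timer length; the longest such is the gcd.
1638 = 2 × 3^2 × 7 × 13
1404 = 2^2 × 3^3 × 13
162 = 2 × 3^4
504 = 2^3 × 3^2 × 7
gcd(1638, 1404, 162, 504) = 2 × 3^2 = 18.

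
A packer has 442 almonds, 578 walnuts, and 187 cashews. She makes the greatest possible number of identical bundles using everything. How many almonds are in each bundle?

26

Number of bundles = gcd(442, 578, 187).
442 = 2 × 13 × 17
578 = 2 × 17^2
187 = 11 × 17
gcd(442, 578, 187) = 17.
almonds per bundle = 442 / 17 = 26.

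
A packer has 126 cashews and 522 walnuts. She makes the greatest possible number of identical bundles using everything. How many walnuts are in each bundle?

29

Number of bundles = gcd(126, 522).
126 = 2 × 3^2 × 7
522 = 2 × 3^2 × 29
gcd(126, 522) = 2 × 3^2 = 18.
walnuts per bundle = 522 / 18 = 29.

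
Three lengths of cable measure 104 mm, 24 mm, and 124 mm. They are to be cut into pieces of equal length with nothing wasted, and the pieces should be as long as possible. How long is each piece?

4 mm

Each piece length must divide every original length, so the longest possible is gcd(104, 24, 124).
104 = 2^3 × 13
24 = 2^3 × 3
124 = 2^2 × 31
gcd(104, 24, 124) = 2^2 = 4.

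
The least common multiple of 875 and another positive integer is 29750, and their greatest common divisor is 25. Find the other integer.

gcd × lcm = product of the two integers, so the other integer is (25 × 29750) / 875 = 850.

850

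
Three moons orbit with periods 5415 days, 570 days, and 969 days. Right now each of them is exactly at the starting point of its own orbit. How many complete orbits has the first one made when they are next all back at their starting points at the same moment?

The first common completion time is the LCM of the periods.
5415 = 3 × 5 × 19^2
570 = 2 × 3 × 5 × 19
969 = 3 × 17 × 19
LCM(5415, 570, 969) = 2 × 3 × 5 × 17 × 19^2 = 184110.
Orbits for period 5415: 184110 / 5415 = 34.

34 orbits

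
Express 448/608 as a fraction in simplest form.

448 = 2^6 × 7
608 = 2^5 × 19
gcd(448, 608) = 2^5 = 32.
Divide numerator and denominator by 32: 448/608 = 14/19.

14/19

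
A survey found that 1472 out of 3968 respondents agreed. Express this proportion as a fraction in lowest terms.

1472 = 2^6 × 23
3968 = 2^7 × 31
gcd(1472, 3968) = 2^6 = 64.
Divide numerator and denominator by 64: 1472/3968 = 23/62.

23/62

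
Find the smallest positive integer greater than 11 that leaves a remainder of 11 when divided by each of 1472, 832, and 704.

210507

N − 11 must be a common multiple of 1472, 832, and 704.
1472 = 2^6 × 23
832 = 2^6 × 13
704 = 2^6 × 11
LCM(1472, 832, 704) = 2^6 × 11 × 13 × 23 = 210496.
Smallest N > 11 is LCM + 11 = 210496 + 11 = 210507.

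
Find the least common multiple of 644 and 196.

4508

644 = 2^2 × 7 × 23
196 = 2^2 × 7^2
LCM(644, 196) = 2^2 × 7^2 × 23 = 4508.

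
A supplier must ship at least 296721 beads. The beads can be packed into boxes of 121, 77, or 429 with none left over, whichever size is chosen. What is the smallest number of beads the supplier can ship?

The number of beads must be a common multiple of 121, 77, and 429, so a multiple of their LCM.
121 = 11^2
77 = 7 × 11
429 = 3 × 11 × 13
LCM(121, 77, 429) = 3 × 7 × 11^2 × 13 = 33033.
Smallest multiple of 33033 that is ≥ 296721: ⌈296721/33033⌉ × 33033 = 9 × 33033 = 297297.

297297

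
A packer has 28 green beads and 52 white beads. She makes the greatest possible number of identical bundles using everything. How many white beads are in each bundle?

13

Number of bundles = gcd(28, 52).
28 = 2^2 × 7
52 = 2^2 × 13
gcd(28, 52) = 2^2 = 4.
white beads per bundle = 52 / 4 = 13.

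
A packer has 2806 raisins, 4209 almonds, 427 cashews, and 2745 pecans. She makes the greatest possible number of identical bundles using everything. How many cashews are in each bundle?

Number of bundles = gcd(2806, 4209, 427, 2745).
2806 = 2 × 23 × 61
4209 = 3 × 23 × 61
427 = 7 × 61
2745 = 3^2 × 5 × 61
gcd(2806, 4209, 427, 2745) = 61.
cashews per bundle = 427 / 61 = 7.

7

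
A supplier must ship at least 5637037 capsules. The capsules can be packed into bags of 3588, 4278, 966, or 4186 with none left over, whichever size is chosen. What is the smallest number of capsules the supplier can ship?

6228768

The number of capsules must be a common multiple of 3588, 4278, 966, and 4186, so a multiple of their LCM.
3588 = 2^2 × 3 × 13 × 23
4278 = 2 × 3 × 23 × 31
966 = 2 × 3 × 7 × 23
4186 = 2 × 7 × 13 × 23
LCM(3588, 4278, 966, 4186) = 2^2 × 3 × 7 × 13 × 23 × 31 = 778596.
Smallest multiple of 778596 that is ≥ 5637037: ⌈5637037/778596⌉ × 778596 = 8 × 778596 = 6228768.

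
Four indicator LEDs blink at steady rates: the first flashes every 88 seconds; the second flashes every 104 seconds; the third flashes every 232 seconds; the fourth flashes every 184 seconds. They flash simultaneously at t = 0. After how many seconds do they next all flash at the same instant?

We need the least common multiple of the intervals.
88 = 2^3 × 11
104 = 2^3 × 13
232 = 2^3 × 29
184 = 2^3 × 23
LCM(88, 104, 232, 184) = 2^3 × 11 × 13 × 23 × 29 = 763048.

763048 seconds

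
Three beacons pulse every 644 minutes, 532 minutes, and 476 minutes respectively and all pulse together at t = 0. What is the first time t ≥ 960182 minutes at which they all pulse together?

1040060 minutes

Joint pulses occur at multiples of LCM(644, 532, 476).
644 = 2^2 × 7 × 23
532 = 2^2 × 7 × 19
476 = 2^2 × 7 × 17
LCM(644, 532, 476) = 2^2 × 7 × 17 × 19 × 23 = 208012.
Smallest multiple of 208012 that is ≥ 960182: ⌈960182/208012⌉ × 208012 = 5 × 208012 = 1040060.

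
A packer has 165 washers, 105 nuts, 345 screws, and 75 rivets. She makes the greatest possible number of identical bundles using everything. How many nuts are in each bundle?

Number of bundles = gcd(165, 105, 345, 75).
165 = 3 × 5 × 11
105 = 3 × 5 × 7
345 = 3 × 5 × 23
75 = 3 × 5^2
gcd(165, 105, 345, 75) = 3 × 5 = 15.
nuts per bundle = 105 / 15 = 7.

7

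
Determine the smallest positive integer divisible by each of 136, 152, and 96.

136 = 2^3 × 17
152 = 2^3 × 19
96 = 2^5 × 3
LCM(136, 152, 96) = 2^5 × 3 × 17 × 19 = 31008.

31008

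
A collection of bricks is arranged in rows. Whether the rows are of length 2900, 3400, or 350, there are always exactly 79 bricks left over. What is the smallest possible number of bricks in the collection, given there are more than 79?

N − 79 must be a common multiple of 2900, 3400, and 350.
2900 = 2^2 × 5^2 × 29
3400 = 2^3 × 5^2 × 17
350 = 2 × 5^2 × 7
LCM(2900, 3400, 350) = 2^3 × 5^2 × 7 × 17 × 29 = 690200.
Smallest N > 79 is LCM + 79 = 690200 + 79 = 690279.

690279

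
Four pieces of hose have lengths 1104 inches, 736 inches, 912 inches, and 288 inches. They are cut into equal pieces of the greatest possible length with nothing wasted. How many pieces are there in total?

190

Piece length = gcd(1104, 736, 912, 288).
1104 = 2^4 × 3 × 23
736 = 2^5 × 23
912 = 2^4 × 3 × 19
288 = 2^5 × 3^2
gcd(1104, 736, 912, 288) = 2^4 = 16.
Total pieces = 1104/16 + 736/16 + 912/16 + 288/16 = 69 + 46 + 57 + 18 = 190.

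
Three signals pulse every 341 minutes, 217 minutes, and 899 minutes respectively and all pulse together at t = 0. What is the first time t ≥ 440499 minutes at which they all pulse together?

Joint pulses occur at multiples of LCM(341, 217, 899).
341 = 11 × 31
217 = 7 × 31
899 = 29 × 31
LCM(341, 217, 899) = 7 × 11 × 29 × 31 = 69223.
Smallest multiple of 69223 that is ≥ 440499: ⌈440499/69223⌉ × 69223 = 7 × 69223 = 484561.

484561 minutes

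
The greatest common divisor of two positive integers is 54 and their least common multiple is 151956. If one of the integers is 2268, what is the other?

3618

For two integers, gcd × lcm = product, so the other is (54 × 151956) / 2268 = 8205624 / 2268 = 3618.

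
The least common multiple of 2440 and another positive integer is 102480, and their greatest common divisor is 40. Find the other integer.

1680

gcd × lcm = product of the two integers, so the other integer is (40 × 102480) / 2440 = 1680.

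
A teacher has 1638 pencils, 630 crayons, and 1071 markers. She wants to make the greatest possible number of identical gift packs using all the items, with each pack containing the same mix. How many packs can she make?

The pack count must divide each quantity, so the greatest is gcd(1638, 630, 1071).
1638 = 2 × 3^2 × 7 × 13
630 = 2 × 3^2 × 5 × 7
1071 = 3^2 × 7 × 17
gcd(1638, 630, 1071) = 3^2 × 7 = 63.

63 packs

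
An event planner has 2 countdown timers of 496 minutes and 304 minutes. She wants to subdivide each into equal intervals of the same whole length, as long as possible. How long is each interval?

By the Euclidean algorithm:
496 = 1 × 304 + 192
304 = 1 × 192 + 112
192 = 1 × 112 + 80
112 = 1 × 80 + 32
80 = 2 × 32 + 16
32 = 2 × 16 + 0
gcd(496, 304) = 16.

16 minutes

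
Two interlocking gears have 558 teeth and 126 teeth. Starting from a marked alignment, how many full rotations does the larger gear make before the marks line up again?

The first common completion time is the LCM of the periods.
558 = 2 × 3^2 × 31
126 = 2 × 3^2 × 7
LCM(558, 126) = 2 × 3^2 × 7 × 31 = 3906.
Rotations for period 558: 3906 / 558 = 7.

7 rotations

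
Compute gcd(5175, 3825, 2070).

5175 = 3^2 × 5^2 × 23
3825 = 3^2 × 5^2 × 17
2070 = 2 × 3^2 × 5 × 23
gcd(5175, 3825, 2070) = 3^2 × 5 = 45.

45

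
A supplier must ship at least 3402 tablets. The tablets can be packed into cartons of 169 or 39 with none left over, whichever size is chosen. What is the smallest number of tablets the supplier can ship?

3549

The number of tablets must be a common multiple of 169 and 39, so a multiple of their LCM.
169 = 13^2
39 = 3 × 13
LCM(169, 39) = 3 × 13^2 = 507.
Smallest multiple of 507 that is ≥ 3402: ⌈3402/507⌉ × 507 = 7 × 507 = 3549.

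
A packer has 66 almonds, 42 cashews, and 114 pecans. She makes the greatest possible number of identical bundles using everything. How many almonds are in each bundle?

Number of bundles = gcd(66, 42, 114).
66 = 2 × 3 × 11
42 = 2 × 3 × 7
114 = 2 × 3 × 19
gcd(66, 42, 114) = 2 × 3 = 6.
almonds per bundle = 66 / 6 = 11.

11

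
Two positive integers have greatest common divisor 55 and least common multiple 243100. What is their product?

For any two positive integers, gcd × lcm = product = 55 × 243100 = 13370500.

13370500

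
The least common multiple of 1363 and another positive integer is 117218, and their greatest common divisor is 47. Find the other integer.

gcd × lcm = product of the two integers, so the other integer is (47 × 117218) / 1363 = 4042.

4042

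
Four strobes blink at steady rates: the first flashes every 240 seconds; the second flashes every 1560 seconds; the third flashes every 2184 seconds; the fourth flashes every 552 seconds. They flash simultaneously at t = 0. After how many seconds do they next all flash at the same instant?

502320 seconds

We need the least common multiple of the intervals.
240 = 2^4 × 3 × 5
1560 = 2^3 × 3 × 5 × 13
2184 = 2^3 × 3 × 7 × 13
552 = 2^3 × 3 × 23
LCM(240, 1560, 2184, 552) = 2^4 × 3 × 5 × 7 × 13 × 23 = 502320.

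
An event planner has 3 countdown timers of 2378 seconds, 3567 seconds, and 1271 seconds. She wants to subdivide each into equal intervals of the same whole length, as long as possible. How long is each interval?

41 seconds

The interval must divide each timer length; the longest such is the gcd.
2378 = 2 × 29 × 41
3567 = 3 × 29 × 41
1271 = 31 × 41
gcd(2378, 3567, 1271) = 41.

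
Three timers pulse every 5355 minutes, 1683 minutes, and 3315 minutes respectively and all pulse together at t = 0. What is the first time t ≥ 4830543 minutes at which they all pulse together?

Joint pulses occur at multiples of LCM(5355, 1683, 3315).
5355 = 3^2 × 5 × 7 × 17
1683 = 3^2 × 11 × 17
3315 = 3 × 5 × 13 × 17
LCM(5355, 1683, 3315) = 3^2 × 5 × 7 × 11 × 13 × 17 = 765765.
Smallest multiple of 765765 that is ≥ 4830543: ⌈4830543/765765⌉ × 765765 = 7 × 765765 = 5360355.

5360355 minutes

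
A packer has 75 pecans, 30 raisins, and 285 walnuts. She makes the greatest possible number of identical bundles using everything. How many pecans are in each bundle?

5

Number of bundles = gcd(75, 30, 285).
75 = 3 × 5^2
30 = 2 × 3 × 5
285 = 3 × 5 × 19
gcd(75, 30, 285) = 3 × 5 = 15.
pecans per bundle = 75 / 15 = 5.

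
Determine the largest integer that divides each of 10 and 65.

5

10 = 2 × 5
65 = 5 × 13
gcd(10, 65) = 5.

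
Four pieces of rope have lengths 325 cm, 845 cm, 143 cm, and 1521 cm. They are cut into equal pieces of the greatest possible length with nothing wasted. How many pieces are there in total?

Piece length = gcd(325, 845, 143, 1521).
325 = 5^2 × 13
845 = 5 × 13^2
143 = 11 × 13
1521 = 3^2 × 13^2
gcd(325, 845, 143, 1521) = 13.
Total pieces = 325/13 + 845/13 + 143/13 + 1521/13 = 25 + 65 + 11 + 117 = 218.

218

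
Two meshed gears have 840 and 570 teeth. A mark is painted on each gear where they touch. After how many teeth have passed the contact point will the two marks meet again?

15960 teeth

They coincide at every common multiple of the periods; the first is the LCM.
840 = 2^3 × 3 × 5 × 7
570 = 2 × 3 × 5 × 19
LCM(840, 570) = 2^3 × 3 × 5 × 7 × 19 = 15960.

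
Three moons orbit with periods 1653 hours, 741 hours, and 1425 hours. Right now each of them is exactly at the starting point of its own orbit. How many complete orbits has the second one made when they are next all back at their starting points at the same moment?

725 orbits

They are all back at their starting positions together after one LCM of the periods.
1653 = 3 × 19 × 29
741 = 3 × 13 × 19
1425 = 3 × 5^2 × 19
LCM(1653, 741, 1425) = 3 × 5^2 × 13 × 19 × 29 = 537225.
Orbits for period 741: 537225 / 741 = 725.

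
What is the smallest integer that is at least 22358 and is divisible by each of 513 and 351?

The integer must be a common multiple of 513 and 351, so a multiple of their LCM.
513 = 3^3 × 19
351 = 3^3 × 13
LCM(513, 351) = 3^3 × 13 × 19 = 6669.
Smallest multiple of 6669 that is ≥ 22358: ⌈22358/6669⌉ × 6669 = 4 × 6669 = 26676.

26676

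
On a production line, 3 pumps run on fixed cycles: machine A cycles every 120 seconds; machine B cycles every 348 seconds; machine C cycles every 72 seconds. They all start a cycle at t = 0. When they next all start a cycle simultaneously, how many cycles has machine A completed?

The first common completion time is the LCM of the periods.
120 = 2^3 × 3 × 5
348 = 2^2 × 3 × 29
72 = 2^3 × 3^2
LCM(120, 348, 72) = 2^3 × 3^2 × 5 × 29 = 10440.
Cycles for period 120: 10440 / 120 = 87.

87 cycles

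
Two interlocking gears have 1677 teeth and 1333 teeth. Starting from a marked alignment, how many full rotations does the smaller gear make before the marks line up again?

They are all back at their starting positions together after one LCM of the periods.
1677 = 3 × 13 × 43
1333 = 31 × 43
LCM(1677, 1333) = 3 × 13 × 31 × 43 = 51987.
Rotations for period 1333: 51987 / 1333 = 39.

39 rotations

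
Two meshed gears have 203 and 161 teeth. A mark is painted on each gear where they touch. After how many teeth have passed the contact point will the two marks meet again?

They coincide at every common multiple of the periods; the first is the LCM.
203 = 7 × 29
161 = 7 × 23
LCM(203, 161) = 7 × 23 × 29 = 4669.

4669 teeth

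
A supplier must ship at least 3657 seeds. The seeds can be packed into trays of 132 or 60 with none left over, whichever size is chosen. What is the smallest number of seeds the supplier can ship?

3960

The number of seeds must be a common multiple of 132 and 60, so a multiple of their LCM.
132 = 2^2 × 3 × 11
60 = 2^2 × 3 × 5
LCM(132, 60) = 2^2 × 3 × 5 × 11 = 660.
Smallest multiple of 660 that is ≥ 3657: ⌈3657/660⌉ × 660 = 6 × 660 = 3960.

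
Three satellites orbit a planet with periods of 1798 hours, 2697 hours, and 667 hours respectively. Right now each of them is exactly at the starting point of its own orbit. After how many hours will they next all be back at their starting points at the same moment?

124062 hours

The first simultaneous occurrence is after LCM of the individual periods.
1798 = 2 × 29 × 31
2697 = 3 × 29 × 31
667 = 23 × 29
LCM(1798, 2697, 667) = 2 × 3 × 23 × 29 × 31 = 124062.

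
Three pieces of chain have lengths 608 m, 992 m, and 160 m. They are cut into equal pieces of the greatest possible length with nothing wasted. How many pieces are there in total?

55

Piece length = gcd(608, 992, 160).
608 = 2^5 × 19
992 = 2^5 × 31
160 = 2^5 × 5
gcd(608, 992, 160) = 2^5 = 32.
Total pieces = 608/32 + 992/32 + 160/32 = 19 + 31 + 5 = 55.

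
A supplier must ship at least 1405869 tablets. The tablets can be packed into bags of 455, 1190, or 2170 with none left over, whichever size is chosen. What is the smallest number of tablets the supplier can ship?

The number of tablets must be a common multiple of 455, 1190, and 2170, so a multiple of their LCM.
455 = 5 × 7 × 13
1190 = 2 × 5 × 7 × 17
2170 = 2 × 5 × 7 × 31
LCM(455, 1190, 2170) = 2 × 5 × 7 × 13 × 17 × 31 = 479570.
Smallest multiple of 479570 that is ≥ 1405869: ⌈1405869/479570⌉ × 479570 = 3 × 479570 = 1438710.

1438710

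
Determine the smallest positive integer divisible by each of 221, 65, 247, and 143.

221 = 13 × 17
65 = 5 × 13
247 = 13 × 19
143 = 11 × 13
LCM(221, 65, 247, 143) = 5 × 11 × 13 × 17 × 19 = 230945.

230945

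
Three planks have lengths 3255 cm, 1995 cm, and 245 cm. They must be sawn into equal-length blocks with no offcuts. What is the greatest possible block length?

35 cm

The block length must divide every plank, so the greatest is gcd(3255, 1995, 245).
3255 = 3 × 5 × 7 × 31
1995 = 3 × 5 × 7 × 19
245 = 5 × 7^2
gcd(3255, 1995, 245) = 5 × 7 = 35.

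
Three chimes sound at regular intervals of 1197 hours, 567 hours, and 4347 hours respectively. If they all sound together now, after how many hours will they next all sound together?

247779 hours

They coincide at every common multiple of the periods; the first is the LCM.
1197 = 3^2 × 7 × 19
567 = 3^4 × 7
4347 = 3^3 × 7 × 23
LCM(1197, 567, 4347) = 3^4 × 7 × 19 × 23 = 247779.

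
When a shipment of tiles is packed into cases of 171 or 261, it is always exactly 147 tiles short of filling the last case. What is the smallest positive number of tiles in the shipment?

4812

Being 147 short of a full case of size k means N ≡ −147 (mod k), i.e. N + 147 is a multiple of each size.
171 = 3^2 × 19
261 = 3^2 × 29
LCM(171, 261) = 3^2 × 19 × 29 = 4959.
Smallest positive N is 4959 − 147 = 4812.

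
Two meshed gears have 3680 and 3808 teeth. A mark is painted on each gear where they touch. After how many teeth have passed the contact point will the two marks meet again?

They coincide at every common multiple of the periods; the first is the LCM.
3680 = 2^5 × 5 × 23
3808 = 2^5 × 7 × 17
LCM(3680, 3808) = 2^5 × 5 × 7 × 17 × 23 = 437920.

437920 teeth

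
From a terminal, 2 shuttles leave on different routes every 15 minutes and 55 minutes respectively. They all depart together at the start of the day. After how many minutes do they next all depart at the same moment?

165 minutes

The first simultaneous occurrence is after LCM of the individual periods.
15 = 3 × 5
55 = 5 × 11
LCM(15, 55) = 3 × 5 × 11 = 165.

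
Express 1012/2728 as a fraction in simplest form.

1012 = 2^2 × 11 × 23
2728 = 2^3 × 11 × 31
gcd(1012, 2728) = 2^2 × 11 = 44.
Divide numerator and denominator by 44: 1012/2728 = 23/62.

23/62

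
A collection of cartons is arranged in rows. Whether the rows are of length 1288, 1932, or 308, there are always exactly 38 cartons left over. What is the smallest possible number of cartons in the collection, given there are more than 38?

N − 38 must be a common multiple of 1288, 1932, and 308.
1288 = 2^3 × 7 × 23
1932 = 2^2 × 3 × 7 × 23
308 = 2^2 × 7 × 11
LCM(1288, 1932, 308) = 2^3 × 3 × 7 × 11 × 23 = 42504.
Smallest N > 38 is LCM + 38 = 42504 + 38 = 42542.

42542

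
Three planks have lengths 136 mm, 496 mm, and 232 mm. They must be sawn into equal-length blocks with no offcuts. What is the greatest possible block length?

The block length must divide every plank, so the greatest is gcd(136, 496, 232).
136 = 2^3 × 17
496 = 2^4 × 31
232 = 2^3 × 29
gcd(136, 496, 232) = 2^3 = 8.

8 mm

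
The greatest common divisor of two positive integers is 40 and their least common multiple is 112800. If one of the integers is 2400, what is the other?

For two integers, gcd × lcm = product, so the other is (40 × 112800) / 2400 = 4512000 / 2400 = 1880.

1880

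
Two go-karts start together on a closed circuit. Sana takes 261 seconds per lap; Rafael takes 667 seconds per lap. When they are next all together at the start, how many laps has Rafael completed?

The first common completion time is the LCM of the periods.
261 = 3^2 × 29
667 = 23 × 29
LCM(261, 667) = 3^2 × 23 × 29 = 6003.
Laps for period 667: 6003 / 667 = 9.

9 laps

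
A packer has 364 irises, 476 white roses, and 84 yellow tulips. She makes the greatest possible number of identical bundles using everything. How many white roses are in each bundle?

Number of bundles = gcd(364, 476, 84).
364 = 2^2 × 7 × 13
476 = 2^2 × 7 × 17
84 = 2^2 × 3 × 7
gcd(364, 476, 84) = 2^2 × 7 = 28.
white roses per bundle = 476 / 28 = 17.

17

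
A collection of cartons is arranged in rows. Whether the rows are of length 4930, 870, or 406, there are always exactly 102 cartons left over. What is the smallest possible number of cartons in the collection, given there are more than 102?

103632

N − 102 must be a common multiple of 4930, 870, and 406.
4930 = 2 × 5 × 17 × 29
870 = 2 × 3 × 5 × 29
406 = 2 × 7 × 29
LCM(4930, 870, 406) = 2 × 3 × 5 × 7 × 17 × 29 = 103530.
Smallest N > 102 is LCM + 102 = 103530 + 102 = 103632.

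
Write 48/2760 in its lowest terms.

48 = 2^4 × 3
2760 = 2^3 × 3 × 5 × 23
gcd(48, 2760) = 2^3 × 3 = 24.
Divide numerator and denominator by 24: 48/2760 = 2/115.

2/115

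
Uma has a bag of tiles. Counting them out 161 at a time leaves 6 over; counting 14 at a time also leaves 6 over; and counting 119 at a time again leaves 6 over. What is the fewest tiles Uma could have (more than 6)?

5480

N − 6 must be a common multiple of 161, 14, and 119.
161 = 7 × 23
14 = 2 × 7
119 = 7 × 17
LCM(161, 14, 119) = 2 × 7 × 17 × 23 = 5474.
Smallest N > 6 is LCM + 6 = 5474 + 6 = 5480.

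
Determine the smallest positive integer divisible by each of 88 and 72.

792

88 = 2^3 × 11
72 = 2^3 × 3^2
LCM(88, 72) = 2^3 × 3^2 × 11 = 792.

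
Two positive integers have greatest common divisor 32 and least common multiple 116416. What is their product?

3725312

For any two positive integers, gcd × lcm = product = 32 × 116416 = 3725312.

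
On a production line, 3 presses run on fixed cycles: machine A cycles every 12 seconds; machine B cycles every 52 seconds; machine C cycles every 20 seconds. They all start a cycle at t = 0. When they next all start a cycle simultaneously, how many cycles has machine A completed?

They are all back at their starting positions together after one LCM of the periods.
12 = 2^2 × 3
52 = 2^2 × 13
20 = 2^2 × 5
LCM(12, 52, 20) = 2^2 × 3 × 5 × 13 = 780.
Cycles for period 12: 780 / 12 = 65.

65 cycles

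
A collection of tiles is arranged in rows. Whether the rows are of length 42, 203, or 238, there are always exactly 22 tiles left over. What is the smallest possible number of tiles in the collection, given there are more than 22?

20728

N − 22 must be a common multiple of 42, 203, and 238.
42 = 2 × 3 × 7
203 = 7 × 29
238 = 2 × 7 × 17
LCM(42, 203, 238) = 2 × 3 × 7 × 17 × 29 = 20706.
Smallest N > 22 is LCM + 22 = 20706 + 22 = 20728.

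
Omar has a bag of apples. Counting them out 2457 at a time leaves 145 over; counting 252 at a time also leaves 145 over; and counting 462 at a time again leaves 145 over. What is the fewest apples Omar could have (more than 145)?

108253

N − 145 must be a common multiple of 2457, 252, and 462.
2457 = 3^3 × 7 × 13
252 = 2^2 × 3^2 × 7
462 = 2 × 3 × 7 × 11
LCM(2457, 252, 462) = 2^2 × 3^3 × 7 × 11 × 13 = 108108.
Smallest N > 145 is LCM + 145 = 108108 + 145 = 108253.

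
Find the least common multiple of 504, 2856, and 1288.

504 = 2^3 × 3^2 × 7
2856 = 2^3 × 3 × 7 × 17
1288 = 2^3 × 7 × 23
LCM(504, 2856, 1288) = 2^3 × 3^2 × 7 × 17 × 23 = 197064.

197064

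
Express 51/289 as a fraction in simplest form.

51 = 3 × 17
289 = 17^2
gcd(51, 289) = 17.
Divide numerator and denominator by 17: 51/289 = 3/17.

3/17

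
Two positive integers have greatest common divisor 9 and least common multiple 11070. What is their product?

99630

For any two positive integers, gcd × lcm = product = 9 × 11070 = 99630.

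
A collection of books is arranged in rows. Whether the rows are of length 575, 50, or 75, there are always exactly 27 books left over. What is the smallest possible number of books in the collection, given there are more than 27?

N − 27 must be a common multiple of 575, 50, and 75.
575 = 5^2 × 23
50 = 2 × 5^2
75 = 3 × 5^2
LCM(575, 50, 75) = 2 × 3 × 5^2 × 23 = 3450.
Smallest N > 27 is LCM + 27 = 3450 + 27 = 3477.

3477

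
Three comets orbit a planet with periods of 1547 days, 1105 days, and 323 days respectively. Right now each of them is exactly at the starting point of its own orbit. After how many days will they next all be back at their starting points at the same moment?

146965 days

The first simultaneous occurrence is after LCM of the individual periods.
1547 = 7 × 13 × 17
1105 = 5 × 13 × 17
323 = 17 × 19
LCM(1547, 1105, 323) = 5 × 7 × 13 × 17 × 19 = 146965.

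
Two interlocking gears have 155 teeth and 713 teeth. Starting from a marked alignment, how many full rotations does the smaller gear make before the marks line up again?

23 rotations

The first common completion time is the LCM of the periods.
155 = 5 × 31
713 = 23 × 31
LCM(155, 713) = 5 × 23 × 31 = 3565.
Rotations for period 155: 3565 / 155 = 23.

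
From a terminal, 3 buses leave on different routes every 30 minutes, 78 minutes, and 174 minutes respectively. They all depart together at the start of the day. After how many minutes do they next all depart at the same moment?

They coincide at every common multiple of the periods; the first is the LCM.
30 = 2 × 3 × 5
78 = 2 × 3 × 13
174 = 2 × 3 × 29
LCM(30, 78, 174) = 2 × 3 × 5 × 13 × 29 = 11310.

11310 minutes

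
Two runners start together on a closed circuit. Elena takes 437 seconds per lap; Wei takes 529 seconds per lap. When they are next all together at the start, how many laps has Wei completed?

19 laps

They are all back at their starting positions together after one LCM of the periods.
437 = 19 × 23
529 = 23^2
LCM(437, 529) = 19 × 23^2 = 10051.
Laps for period 529: 10051 / 529 = 19.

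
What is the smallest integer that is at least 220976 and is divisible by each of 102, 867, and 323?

230622

The integer must be a common multiple of 102, 867, and 323, so a multiple of their LCM.
102 = 2 × 3 × 17
867 = 3 × 17^2
323 = 17 × 19
LCM(102, 867, 323) = 2 × 3 × 17^2 × 19 = 32946.
Smallest multiple of 32946 that is ≥ 220976: ⌈220976/32946⌉ × 32946 = 7 × 32946 = 230622.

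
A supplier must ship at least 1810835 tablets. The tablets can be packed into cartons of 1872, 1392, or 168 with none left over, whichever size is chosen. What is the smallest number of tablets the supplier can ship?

The number of tablets must be a common multiple of 1872, 1392, and 168, so a multiple of their LCM.
1872 = 2^4 × 3^2 × 13
1392 = 2^4 × 3 × 29
168 = 2^3 × 3 × 7
LCM(1872, 1392, 168) = 2^4 × 3^2 × 7 × 13 × 29 = 380016.
Smallest multiple of 380016 that is ≥ 1810835: ⌈1810835/380016⌉ × 380016 = 5 × 380016 = 1900080.

1900080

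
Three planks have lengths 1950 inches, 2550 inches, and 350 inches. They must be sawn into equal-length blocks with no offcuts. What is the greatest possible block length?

50 inches

This is the greatest common divisor of 1950, 2550, and 350.
1950 = 2 × 3 × 5^2 × 13
2550 = 2 × 3 × 5^2 × 17
350 = 2 × 5^2 × 7
gcd(1950, 2550, 350) = 2 × 5^2 = 50.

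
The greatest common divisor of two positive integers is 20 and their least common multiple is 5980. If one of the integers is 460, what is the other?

260

For two integers, gcd × lcm = product, so the other is (20 × 5980) / 460 = 119600 / 460 = 260.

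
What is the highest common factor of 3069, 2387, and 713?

31

3069 = 3^2 × 11 × 31
2387 = 7 × 11 × 31
713 = 23 × 31
gcd(3069, 2387, 713) = 31.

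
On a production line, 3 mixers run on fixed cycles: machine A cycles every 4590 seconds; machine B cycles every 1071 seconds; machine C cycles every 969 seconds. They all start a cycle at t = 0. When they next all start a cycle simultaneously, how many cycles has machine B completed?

They are all back at their starting positions together after one LCM of the periods.
4590 = 2 × 3^3 × 5 × 17
1071 = 3^2 × 7 × 17
969 = 3 × 17 × 19
LCM(4590, 1071, 969) = 2 × 3^3 × 5 × 7 × 17 × 19 = 610470.
Cycles for period 1071: 610470 / 1071 = 570.

570 cycles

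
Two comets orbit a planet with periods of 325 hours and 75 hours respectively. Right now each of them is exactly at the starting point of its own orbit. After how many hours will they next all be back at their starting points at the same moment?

975 hours

They coincide at every common multiple of the periods; the first is the LCM.
325 = 5^2 × 13
75 = 3 × 5^2
LCM(325, 75) = 3 × 5^2 × 13 = 975.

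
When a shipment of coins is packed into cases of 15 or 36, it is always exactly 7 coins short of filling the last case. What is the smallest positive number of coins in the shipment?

173

Being 7 short of a full case of size k means N ≡ −7 (mod k), i.e. N + 7 is a multiple of each size.
15 = 3 × 5
36 = 2^2 × 3^2
LCM(15, 36) = 2^2 × 3^2 × 5 = 180.
Smallest positive N is 180 − 7 = 173.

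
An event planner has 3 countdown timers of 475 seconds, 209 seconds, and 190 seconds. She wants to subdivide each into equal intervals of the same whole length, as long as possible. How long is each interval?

The interval must divide each timer length; the longest such is the gcd.
475 = 5^2 × 19
209 = 11 × 19
190 = 2 × 5 × 19
gcd(475, 209, 190) = 19.

19 seconds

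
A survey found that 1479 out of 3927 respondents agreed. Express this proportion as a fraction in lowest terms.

1479 = 3 × 17 × 29
3927 = 3 × 7 × 11 × 17
gcd(1479, 3927) = 3 × 17 = 51.
Divide numerator and denominator by 51: 1479/3927 = 29/77.

29/77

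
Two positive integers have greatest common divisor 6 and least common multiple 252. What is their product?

For any two positive integers, gcd × lcm = product = 6 × 252 = 1512.

1512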